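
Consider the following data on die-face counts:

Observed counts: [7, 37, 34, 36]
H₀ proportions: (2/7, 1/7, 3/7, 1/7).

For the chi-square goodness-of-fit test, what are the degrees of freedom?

df = k − 1 = 4 − 1 = 3

degrees of freedom = 3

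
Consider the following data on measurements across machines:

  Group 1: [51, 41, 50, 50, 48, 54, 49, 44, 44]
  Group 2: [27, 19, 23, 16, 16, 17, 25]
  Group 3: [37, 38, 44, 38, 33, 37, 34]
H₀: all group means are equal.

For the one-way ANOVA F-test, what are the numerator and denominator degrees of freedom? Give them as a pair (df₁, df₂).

degrees of freedom = [2, 20]

k = 3 groups, N = 23 total
df = (k−1, N−k) = (3−1, 23−3) = (2, 20)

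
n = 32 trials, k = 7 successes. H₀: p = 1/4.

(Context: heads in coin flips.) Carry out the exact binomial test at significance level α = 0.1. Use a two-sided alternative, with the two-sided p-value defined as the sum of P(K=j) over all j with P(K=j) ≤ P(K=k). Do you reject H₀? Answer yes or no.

Exact binomial: n=32, k=7, p₀=1/4=0.2500
P(X=j) = C(n,j)·p₀^j·(1−p₀)^(n−j); p = Σ P(X=j) over j with P(X=j) ≤ P(X=7)
p-value (two-sided) = 0.83896
At α=0.1: p ≥ α → fail to reject H₀

reject H₀: no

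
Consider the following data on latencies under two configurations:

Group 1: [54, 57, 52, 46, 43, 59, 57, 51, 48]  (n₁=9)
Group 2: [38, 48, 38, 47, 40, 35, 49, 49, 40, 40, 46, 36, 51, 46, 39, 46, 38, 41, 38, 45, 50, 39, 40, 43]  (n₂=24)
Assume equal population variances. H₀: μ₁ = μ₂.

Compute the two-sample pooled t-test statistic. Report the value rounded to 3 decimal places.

test statistic = 4.762

x̄₁=51.889, s₁=5.442, n₁=9
x̄₂=42.583, s₂=4.836, n₂=24
s_p² = [8·5.442² + 23·4.836²]/31 = 24.9910
SE = √(s_p²·(1/9+1/24)) = 1.9540
t = (51.889−42.583)/1.9540 = 4.7623
df = 31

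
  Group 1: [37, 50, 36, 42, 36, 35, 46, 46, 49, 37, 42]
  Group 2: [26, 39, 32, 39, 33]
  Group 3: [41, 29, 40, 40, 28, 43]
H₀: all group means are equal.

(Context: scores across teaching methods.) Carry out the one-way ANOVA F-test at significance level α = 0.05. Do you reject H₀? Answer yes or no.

reject H₀: no

Group means [41.45, 33.80, 36.83], grand mean 38.455
SSB = Σnᵢ(x̄ᵢ−x̄)² = 223.094; SSW = ΣΣ(x−x̄ᵢ)² = 646.361
MSB = 223.094/2 = 111.5470; MSW = 646.361/19 = 34.0190
F = MSB/MSW = 3.2790
df = (2, 19)
p-value (upper-tail) = 0.05980
At α=0.05: p ≥ α → fail to reject H₀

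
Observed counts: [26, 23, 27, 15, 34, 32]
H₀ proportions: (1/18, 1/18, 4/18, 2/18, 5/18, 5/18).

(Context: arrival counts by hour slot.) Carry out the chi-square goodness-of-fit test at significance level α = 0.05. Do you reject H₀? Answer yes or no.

reject H₀: yes

n = 157; E_i = n·p_i = [8.72, 8.72, 34.89, 17.44, 43.61, 43.61]
χ² = (26−8.72)²/8.72 + (23−8.72)²/8.72 + (27−34.89)²/34.89 + (15−17.44)²/17.44 + (34−43.61)²/43.61 + (32−43.61)²/43.61 = 64.9331
df = 5
p-value (upper-tail) = 0.00000
At α=0.05: p < α → reject H₀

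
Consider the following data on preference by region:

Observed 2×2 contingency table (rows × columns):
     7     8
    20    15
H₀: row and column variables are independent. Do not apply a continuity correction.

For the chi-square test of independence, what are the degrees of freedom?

df = (r−1)(c−1) = (2−1)·(2−1) = 1

degrees of freedom = 1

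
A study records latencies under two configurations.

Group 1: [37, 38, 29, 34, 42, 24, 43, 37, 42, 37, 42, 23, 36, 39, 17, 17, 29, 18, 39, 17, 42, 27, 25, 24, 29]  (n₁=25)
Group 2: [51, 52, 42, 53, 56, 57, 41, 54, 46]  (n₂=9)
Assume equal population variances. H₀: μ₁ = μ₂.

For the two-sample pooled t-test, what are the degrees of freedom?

degrees of freedom = 32

df = n₁ + n₂ − 2 = 25 + 9 − 2 = 32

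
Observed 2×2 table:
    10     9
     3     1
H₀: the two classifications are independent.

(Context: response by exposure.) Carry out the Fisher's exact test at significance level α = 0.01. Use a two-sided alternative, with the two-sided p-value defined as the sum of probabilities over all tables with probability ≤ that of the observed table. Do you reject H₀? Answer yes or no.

Margins: r₁=19, r₂=4, c₁=13, c₂=10, n=23
p_obs = C(19,10)·C(4,3)/C(23,13); sum pmf over tables with pmf ≤ p_obs
p-value (two-sided) = 0.60361
At α=0.01: p ≥ α → fail to reject H₀

reject H₀: no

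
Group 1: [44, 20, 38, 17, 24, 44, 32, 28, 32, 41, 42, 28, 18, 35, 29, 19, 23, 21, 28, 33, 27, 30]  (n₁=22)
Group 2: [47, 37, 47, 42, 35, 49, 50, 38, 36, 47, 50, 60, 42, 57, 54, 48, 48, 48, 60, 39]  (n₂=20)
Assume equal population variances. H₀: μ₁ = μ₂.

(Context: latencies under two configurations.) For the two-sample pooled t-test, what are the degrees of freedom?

degrees of freedom = 40

df = n₁ + n₂ − 2 = 22 + 20 − 2 = 40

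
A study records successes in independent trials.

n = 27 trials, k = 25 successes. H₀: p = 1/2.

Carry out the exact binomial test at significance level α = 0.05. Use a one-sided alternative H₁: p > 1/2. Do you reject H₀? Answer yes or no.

Exact binomial: n=27, k=25, p₀=1/2=0.5000
P(X≥25) from Σ C(n,i)·p₀^i·(1−p₀)^(n−i)
p-value (one-sided, H₁ greater) = 0.00000
At α=0.05: p < α → reject H₀

reject H₀: yes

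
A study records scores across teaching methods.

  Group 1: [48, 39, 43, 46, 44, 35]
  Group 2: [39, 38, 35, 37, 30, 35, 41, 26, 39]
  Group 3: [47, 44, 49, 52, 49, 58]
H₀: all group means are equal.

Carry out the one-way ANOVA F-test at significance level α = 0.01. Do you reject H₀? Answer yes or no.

reject H₀: yes

Group means [42.50, 35.56, 49.83], grand mean 41.619
SSB = Σnᵢ(x̄ᵢ−x̄)² = 740.397; SSW = ΣΣ(x−x̄ᵢ)² = 412.556
MSB = 740.397/2 = 370.1984; MSW = 412.556/18 = 22.9198
F = MSB/MSW = 16.1519
df = (2, 18)
p-value (upper-tail) = 0.00010
At α=0.01: p < α → reject H₀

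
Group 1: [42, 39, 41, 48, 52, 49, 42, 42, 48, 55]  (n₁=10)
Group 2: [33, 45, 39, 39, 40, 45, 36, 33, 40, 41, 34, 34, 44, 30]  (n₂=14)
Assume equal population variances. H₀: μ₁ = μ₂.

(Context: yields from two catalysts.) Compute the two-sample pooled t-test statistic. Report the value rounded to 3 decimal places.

x̄₁=45.800, s₁=5.329, n₁=10
x̄₂=38.071, s₂=4.827, n₂=14
s_p² = [9·5.329² + 13·4.827²]/22 = 25.3877
SE = √(s_p²·(1/10+1/14)) = 2.0862
t = (45.800−38.071)/2.0862 = 3.7046
df = 22

test statistic = 3.705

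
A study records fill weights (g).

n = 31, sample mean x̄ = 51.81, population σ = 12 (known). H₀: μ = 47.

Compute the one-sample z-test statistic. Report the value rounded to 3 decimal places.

SE = σ/√n = 12/√31 = 2.1553
z = (x̄−μ₀)/SE = (51.81−47)/2.1553 = 2.2317

test statistic = 2.232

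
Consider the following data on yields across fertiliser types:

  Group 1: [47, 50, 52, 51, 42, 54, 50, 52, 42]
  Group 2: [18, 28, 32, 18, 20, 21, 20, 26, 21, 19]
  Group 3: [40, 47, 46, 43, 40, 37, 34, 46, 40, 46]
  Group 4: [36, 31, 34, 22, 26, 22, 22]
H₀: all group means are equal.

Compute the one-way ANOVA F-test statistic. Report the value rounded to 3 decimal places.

test statistic = 59.998

Group means [48.89, 22.30, 41.90, 27.57], grand mean 35.417
SSB = Σnᵢ(x̄ᵢ−x̄)² = 4205.147; SSW = ΣΣ(x−x̄ᵢ)² = 747.603
MSB = 4205.147/3 = 1401.7156; MSW = 747.603/32 = 23.3626
F = MSB/MSW = 59.9983
df = (3, 32)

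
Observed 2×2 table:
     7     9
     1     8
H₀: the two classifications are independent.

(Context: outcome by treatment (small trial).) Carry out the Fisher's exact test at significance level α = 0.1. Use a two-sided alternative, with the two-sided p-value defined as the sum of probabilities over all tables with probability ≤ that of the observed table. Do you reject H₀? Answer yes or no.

reject H₀: no

Margins: r₁=16, r₂=9, c₁=8, c₂=17, n=25
p_obs = C(16,7)·C(9,1)/C(25,8); sum pmf over tables with pmf ≤ p_obs
p-value (two-sided) = 0.18219
At α=0.1: p ≥ α → fail to reject H₀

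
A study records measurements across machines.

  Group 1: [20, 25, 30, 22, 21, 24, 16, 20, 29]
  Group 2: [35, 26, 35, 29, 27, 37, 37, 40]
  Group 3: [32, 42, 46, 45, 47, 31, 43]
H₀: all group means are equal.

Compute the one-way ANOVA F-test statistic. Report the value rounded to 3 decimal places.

test statistic = 22.001

Group means [23.00, 33.25, 40.86], grand mean 31.625
SSB = Σnᵢ(x̄ᵢ−x̄)² = 1287.268; SSW = ΣΣ(x−x̄ᵢ)² = 614.357
MSB = 1287.268/2 = 643.6339; MSW = 614.357/21 = 29.2551
F = MSB/MSW = 22.0007
df = (2, 21)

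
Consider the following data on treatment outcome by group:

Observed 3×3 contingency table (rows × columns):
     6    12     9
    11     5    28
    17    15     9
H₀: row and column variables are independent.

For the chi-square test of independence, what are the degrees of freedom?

degrees of freedom = 4

df = (r−1)(c−1) = (3−1)·(3−1) = 4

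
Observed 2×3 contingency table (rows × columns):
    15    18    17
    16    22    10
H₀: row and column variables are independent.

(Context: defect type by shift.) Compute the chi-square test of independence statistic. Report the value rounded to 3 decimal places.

test statistic = 2.207

Row totals [50, 48], col totals [31, 40, 27], n=98
χ² = (15−15.82)²/15.82 + (18−20.41)²/20.41 + (17−13.78)²/13.78 + (16−15.18)²/15.18 + (22−19.59)²/19.59 + (10−13.22)²/13.22 = 2.2072
df = 2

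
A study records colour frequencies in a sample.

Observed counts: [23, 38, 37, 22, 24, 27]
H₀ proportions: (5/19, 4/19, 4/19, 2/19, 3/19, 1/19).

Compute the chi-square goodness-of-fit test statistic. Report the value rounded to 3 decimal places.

n = 171; E_i = n·p_i = [45.00, 36.00, 36.00, 18.00, 27.00, 9.00]
χ² = (23−45.00)²/45.00 + (38−36.00)²/36.00 + (37−36.00)²/36.00 + (22−18.00)²/18.00 + (24−27.00)²/27.00 + (27−9.00)²/9.00 = 48.1167
df = 5

test statistic = 48.117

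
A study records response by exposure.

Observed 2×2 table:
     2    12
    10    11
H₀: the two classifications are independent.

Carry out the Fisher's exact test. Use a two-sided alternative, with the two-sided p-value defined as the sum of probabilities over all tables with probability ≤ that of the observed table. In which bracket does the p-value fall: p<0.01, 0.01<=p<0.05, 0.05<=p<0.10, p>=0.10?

p-value bracket: 0.05<=p<0.10

Margins: r₁=14, r₂=21, c₁=12, c₂=23, n=35
p_obs = C(14,2)·C(21,10)/C(35,12); sum pmf over tables with pmf ≤ p_obs
p-value (two-sided) = 0.06973
→ bracket: 0.05<=p<0.10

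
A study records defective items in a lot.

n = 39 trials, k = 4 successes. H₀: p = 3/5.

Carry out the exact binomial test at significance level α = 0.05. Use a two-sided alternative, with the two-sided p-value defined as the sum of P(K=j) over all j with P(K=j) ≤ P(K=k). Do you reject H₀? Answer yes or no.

Exact binomial: n=39, k=4, p₀=3/5=0.6000
P(X=j) = C(n,j)·p₀^j·(1−p₀)^(n−j); p = Σ P(X=j) over j with P(X=j) ≤ P(X=4)
p-value (two-sided) = 0.00000
At α=0.05: p < α → reject H₀

reject H₀: yes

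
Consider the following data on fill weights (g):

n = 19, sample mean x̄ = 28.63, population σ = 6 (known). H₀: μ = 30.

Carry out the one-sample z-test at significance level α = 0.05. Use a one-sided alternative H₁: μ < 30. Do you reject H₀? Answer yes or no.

SE = σ/√n = 6/√19 = 1.3765
z = (x̄−μ₀)/SE = (28.63−30)/1.3765 = -0.9953
p-value (one-sided, H₁ less) = 0.15980
At α=0.05: p ≥ α → fail to reject H₀

reject H₀: no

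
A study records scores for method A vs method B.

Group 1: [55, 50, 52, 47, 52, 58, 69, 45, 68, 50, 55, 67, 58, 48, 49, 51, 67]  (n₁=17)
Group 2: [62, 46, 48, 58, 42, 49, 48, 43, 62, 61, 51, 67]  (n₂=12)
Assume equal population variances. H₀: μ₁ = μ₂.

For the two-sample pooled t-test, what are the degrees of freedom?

df = n₁ + n₂ − 2 = 17 + 12 − 2 = 27

degrees of freedom = 27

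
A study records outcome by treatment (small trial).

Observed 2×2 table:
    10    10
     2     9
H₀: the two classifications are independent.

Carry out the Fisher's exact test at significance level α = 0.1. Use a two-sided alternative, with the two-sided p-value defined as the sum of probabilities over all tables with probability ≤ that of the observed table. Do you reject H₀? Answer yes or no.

reject H₀: no

Margins: r₁=20, r₂=11, c₁=12, c₂=19, n=31
p_obs = C(20,10)·C(11,2)/C(31,12); sum pmf over tables with pmf ≤ p_obs
p-value (two-sided) = 0.12837
At α=0.1: p ≥ α → fail to reject H₀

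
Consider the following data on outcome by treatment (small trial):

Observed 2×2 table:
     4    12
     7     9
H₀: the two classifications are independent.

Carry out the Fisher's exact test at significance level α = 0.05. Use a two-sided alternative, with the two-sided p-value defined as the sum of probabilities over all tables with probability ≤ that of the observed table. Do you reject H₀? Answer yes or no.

reject H₀: no

Margins: r₁=16, r₂=16, c₁=11, c₂=21, n=32
p_obs = C(16,4)·C(16,7)/C(32,11); sum pmf over tables with pmf ≤ p_obs
p-value (two-sided) = 0.45779
At α=0.05: p ≥ α → fail to reject H₀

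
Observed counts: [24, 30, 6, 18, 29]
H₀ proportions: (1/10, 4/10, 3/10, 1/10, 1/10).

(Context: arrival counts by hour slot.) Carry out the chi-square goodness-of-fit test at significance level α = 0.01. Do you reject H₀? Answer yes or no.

reject H₀: yes

n = 107; E_i = n·p_i = [10.70, 42.80, 32.10, 10.70, 10.70]
χ² = (24−10.70)²/10.70 + (30−42.80)²/42.80 + (6−32.10)²/32.10 + (18−10.70)²/10.70 + (29−10.70)²/10.70 = 77.8598
df = 4
p-value (upper-tail) = 0.00000
At α=0.01: p < α → reject H₀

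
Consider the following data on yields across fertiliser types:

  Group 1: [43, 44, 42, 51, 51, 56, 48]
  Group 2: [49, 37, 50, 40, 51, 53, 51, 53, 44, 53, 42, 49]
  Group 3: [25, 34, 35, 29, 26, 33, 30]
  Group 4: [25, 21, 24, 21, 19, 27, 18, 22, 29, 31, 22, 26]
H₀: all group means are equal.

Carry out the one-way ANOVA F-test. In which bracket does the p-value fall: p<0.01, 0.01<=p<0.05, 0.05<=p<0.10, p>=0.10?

p-value bracket: p<0.01

Group means [47.86, 47.67, 30.29, 23.75], grand mean 36.947
SSB = Σnᵢ(x̄ᵢ−x̄)² = 4612.692; SSW = ΣΣ(x−x̄ᵢ)² = 759.202
MSB = 4612.692/3 = 1537.5641; MSW = 759.202/34 = 22.3295
F = MSB/MSW = 68.8580
df = (3, 34)
p-value (upper-tail) = 0.00000
→ bracket: p<0.01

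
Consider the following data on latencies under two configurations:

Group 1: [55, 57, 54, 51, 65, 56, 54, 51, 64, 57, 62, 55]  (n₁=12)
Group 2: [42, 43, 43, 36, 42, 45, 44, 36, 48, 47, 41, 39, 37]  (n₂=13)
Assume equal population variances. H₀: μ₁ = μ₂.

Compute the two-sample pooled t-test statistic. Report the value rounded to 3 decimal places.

test statistic = 8.772

x̄₁=56.750, s₁=4.634, n₁=12
x̄₂=41.769, s₂=3.898, n₂=13
s_p² = [11·4.634² + 12·3.898²]/23 = 18.1982
SE = √(s_p²·(1/12+1/13)) = 1.7077
t = (56.750−41.769)/1.7077 = 8.7723
df = 23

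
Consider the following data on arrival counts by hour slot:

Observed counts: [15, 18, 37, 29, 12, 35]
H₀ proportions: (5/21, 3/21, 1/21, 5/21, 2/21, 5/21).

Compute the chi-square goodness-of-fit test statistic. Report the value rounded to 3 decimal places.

test statistic = 142.707

n = 146; E_i = n·p_i = [34.76, 20.86, 6.95, 34.76, 13.90, 34.76]
χ² = (15−34.76)²/34.76 + (18−20.86)²/20.86 + (37−6.95)²/6.95 + (29−34.76)²/34.76 + (12−13.90)²/13.90 + (35−34.76)²/34.76 = 142.7068
df = 5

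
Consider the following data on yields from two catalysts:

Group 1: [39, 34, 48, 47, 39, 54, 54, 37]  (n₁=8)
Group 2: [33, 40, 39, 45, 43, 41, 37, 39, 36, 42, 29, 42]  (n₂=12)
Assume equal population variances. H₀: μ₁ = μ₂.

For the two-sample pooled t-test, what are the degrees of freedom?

df = n₁ + n₂ − 2 = 8 + 12 − 2 = 18

degrees of freedom = 18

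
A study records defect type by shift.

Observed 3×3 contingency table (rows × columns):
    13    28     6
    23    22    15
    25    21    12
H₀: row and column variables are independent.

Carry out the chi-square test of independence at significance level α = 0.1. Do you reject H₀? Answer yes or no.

Row totals [47, 60, 58], col totals [61, 71, 33], n=165
χ² = (13−17.38)²/17.38 + (28−20.22)²/20.22 + (6−9.40)²/9.40 + (23−22.18)²/22.18 + (22−25.82)²/25.82 + (15−12.00)²/12.00 + (25−21.44)²/21.44 + (21−24.96)²/24.96 + (12−11.60)²/11.60 = 7.8978
df = 4
p-value (upper-tail) = 0.09540
At α=0.1: p < α → reject H₀

reject H₀: yes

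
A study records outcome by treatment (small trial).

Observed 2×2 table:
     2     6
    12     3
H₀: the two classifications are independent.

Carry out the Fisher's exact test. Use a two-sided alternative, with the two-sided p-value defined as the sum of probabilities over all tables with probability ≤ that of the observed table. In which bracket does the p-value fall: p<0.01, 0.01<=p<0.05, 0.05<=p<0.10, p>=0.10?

Margins: r₁=8, r₂=15, c₁=14, c₂=9, n=23
p_obs = C(8,2)·C(15,12)/C(23,14); sum pmf over tables with pmf ≤ p_obs
p-value (two-sided) = 0.02276
→ bracket: 0.01<=p<0.05

p-value bracket: 0.01<=p<0.05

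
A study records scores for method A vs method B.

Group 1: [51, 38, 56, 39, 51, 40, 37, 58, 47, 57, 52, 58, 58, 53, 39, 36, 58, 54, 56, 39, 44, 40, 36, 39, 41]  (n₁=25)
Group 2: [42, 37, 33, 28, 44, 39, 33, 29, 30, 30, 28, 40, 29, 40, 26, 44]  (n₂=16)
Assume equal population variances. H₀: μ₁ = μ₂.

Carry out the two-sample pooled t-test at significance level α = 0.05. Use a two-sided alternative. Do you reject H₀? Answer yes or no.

reject H₀: yes

x̄₁=47.080, s₁=8.441, n₁=25
x̄₂=34.500, s₂=6.250, n₂=16
s_p² = [24·8.441² + 15·6.250²]/39 = 58.8677
SE = √(s_p²·(1/25+1/16)) = 2.4564
t = (47.080−34.500)/2.4564 = 5.1213
df = 39
p-value (two-sided) = 0.00001
At α=0.05: p < α → reject H₀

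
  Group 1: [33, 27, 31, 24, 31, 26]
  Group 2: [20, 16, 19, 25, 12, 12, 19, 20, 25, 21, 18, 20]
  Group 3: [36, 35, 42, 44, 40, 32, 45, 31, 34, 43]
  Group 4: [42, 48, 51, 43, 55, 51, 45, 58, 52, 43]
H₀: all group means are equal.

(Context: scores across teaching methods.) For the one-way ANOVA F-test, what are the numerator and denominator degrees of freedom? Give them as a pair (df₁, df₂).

k = 4 groups, N = 38 total
df = (k−1, N−k) = (4−1, 38−4) = (3, 34)

degrees of freedom = [3, 34]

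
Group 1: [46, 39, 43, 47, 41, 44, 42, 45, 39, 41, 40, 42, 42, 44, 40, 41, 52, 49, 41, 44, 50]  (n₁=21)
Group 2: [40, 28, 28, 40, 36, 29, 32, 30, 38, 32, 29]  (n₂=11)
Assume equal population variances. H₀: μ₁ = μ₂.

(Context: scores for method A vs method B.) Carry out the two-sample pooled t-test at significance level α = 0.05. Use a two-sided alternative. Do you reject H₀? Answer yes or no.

reject H₀: yes

x̄₁=43.429, s₁=3.627, n₁=21
x̄₂=32.909, s₂=4.742, n₂=11
s_p² = [20·3.627² + 10·4.742²]/30 = 16.2684
SE = √(s_p²·(1/21+1/11)) = 1.5012
t = (43.429−32.909)/1.5012 = 7.0073
df = 30
p-value (two-sided) = 0.00000
At α=0.05: p < α → reject H₀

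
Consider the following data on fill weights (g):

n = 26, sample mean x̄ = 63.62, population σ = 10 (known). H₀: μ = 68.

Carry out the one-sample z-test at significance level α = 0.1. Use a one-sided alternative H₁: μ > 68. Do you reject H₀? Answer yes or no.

SE = σ/√n = 10/√26 = 1.9612
z = (x̄−μ₀)/SE = (63.62−68)/1.9612 = -2.2334
p-value (one-sided, H₁ greater) = 0.98724
At α=0.1: p ≥ α → fail to reject H₀

reject H₀: no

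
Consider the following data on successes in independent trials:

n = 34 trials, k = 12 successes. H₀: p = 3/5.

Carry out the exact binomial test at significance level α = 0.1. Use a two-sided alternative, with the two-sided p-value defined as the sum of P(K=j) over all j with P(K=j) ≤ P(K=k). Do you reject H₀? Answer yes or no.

reject H₀: yes

Exact binomial: n=34, k=12, p₀=3/5=0.6000
P(X=j) = C(n,j)·p₀^j·(1−p₀)^(n−j); p = Σ P(X=j) over j with P(X=j) ≤ P(X=12)
p-value (two-sided) = 0.00450
At α=0.1: p < α → reject H₀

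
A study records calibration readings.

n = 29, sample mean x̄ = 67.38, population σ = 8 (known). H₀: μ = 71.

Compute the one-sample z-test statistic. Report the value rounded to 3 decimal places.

test statistic = -2.437

SE = σ/√n = 8/√29 = 1.4856
z = (x̄−μ₀)/SE = (67.38−71)/1.4856 = -2.4368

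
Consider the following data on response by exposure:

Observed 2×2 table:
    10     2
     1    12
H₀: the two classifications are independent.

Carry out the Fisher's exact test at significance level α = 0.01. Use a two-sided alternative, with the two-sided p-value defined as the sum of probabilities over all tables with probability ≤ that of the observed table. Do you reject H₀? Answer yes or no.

reject H₀: yes

Margins: r₁=12, r₂=13, c₁=11, c₂=14, n=25
p_obs = C(12,10)·C(13,1)/C(25,11); sum pmf over tables with pmf ≤ p_obs
p-value (two-sided) = 0.00021
At α=0.01: p < α → reject H₀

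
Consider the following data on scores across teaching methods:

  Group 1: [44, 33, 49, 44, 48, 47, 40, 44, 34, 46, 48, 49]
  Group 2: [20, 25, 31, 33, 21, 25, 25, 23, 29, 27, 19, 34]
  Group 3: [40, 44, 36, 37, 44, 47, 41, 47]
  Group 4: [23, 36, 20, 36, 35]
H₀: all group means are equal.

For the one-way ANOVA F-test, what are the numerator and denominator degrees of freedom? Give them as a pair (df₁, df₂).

k = 4 groups, N = 37 total
df = (k−1, N−k) = (4−1, 37−4) = (3, 33)

degrees of freedom = [3, 33]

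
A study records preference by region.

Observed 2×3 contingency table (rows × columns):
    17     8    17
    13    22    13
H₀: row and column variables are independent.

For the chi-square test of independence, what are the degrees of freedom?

df = (r−1)(c−1) = (2−1)·(3−1) = 2

degrees of freedom = 2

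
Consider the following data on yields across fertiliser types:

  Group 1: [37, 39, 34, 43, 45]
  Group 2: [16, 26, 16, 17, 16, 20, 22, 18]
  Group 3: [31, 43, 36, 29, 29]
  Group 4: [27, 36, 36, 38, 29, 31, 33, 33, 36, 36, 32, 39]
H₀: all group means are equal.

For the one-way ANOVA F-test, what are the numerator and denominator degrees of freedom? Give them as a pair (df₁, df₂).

degrees of freedom = [3, 26]

k = 4 groups, N = 30 total
df = (k−1, N−k) = (4−1, 30−4) = (3, 26)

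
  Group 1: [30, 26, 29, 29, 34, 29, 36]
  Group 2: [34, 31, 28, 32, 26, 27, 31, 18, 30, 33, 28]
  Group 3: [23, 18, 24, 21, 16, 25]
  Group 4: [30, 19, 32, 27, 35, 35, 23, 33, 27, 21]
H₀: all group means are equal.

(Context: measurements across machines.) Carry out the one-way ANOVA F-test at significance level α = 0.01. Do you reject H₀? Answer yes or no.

Group means [30.43, 28.91, 21.17, 28.20], grand mean 27.647
SSB = Σnᵢ(x̄ᵢ−x̄)² = 326.708; SSW = ΣΣ(x−x̄ᵢ)² = 627.057
MSB = 326.708/3 = 108.9027; MSW = 627.057/30 = 20.9019
F = MSB/MSW = 5.2102
df = (3, 30)
p-value (upper-tail) = 0.00514
At α=0.01: p < α → reject H₀

reject H₀: yes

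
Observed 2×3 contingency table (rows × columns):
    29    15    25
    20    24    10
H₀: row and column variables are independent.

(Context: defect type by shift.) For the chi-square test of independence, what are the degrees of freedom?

degrees of freedom = 2

df = (r−1)(c−1) = (2−1)·(3−1) = 2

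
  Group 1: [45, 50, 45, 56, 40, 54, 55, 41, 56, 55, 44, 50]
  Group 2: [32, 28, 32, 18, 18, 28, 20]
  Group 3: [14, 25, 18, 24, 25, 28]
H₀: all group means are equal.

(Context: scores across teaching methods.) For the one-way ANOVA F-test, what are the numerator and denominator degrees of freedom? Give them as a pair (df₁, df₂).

k = 3 groups, N = 25 total
df = (k−1, N−k) = (3−1, 25−3) = (2, 22)

degrees of freedom = [2, 22]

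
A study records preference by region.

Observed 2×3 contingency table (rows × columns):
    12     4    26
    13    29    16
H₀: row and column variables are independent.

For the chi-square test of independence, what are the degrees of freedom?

df = (r−1)(c−1) = (2−1)·(3−1) = 2

degrees of freedom = 2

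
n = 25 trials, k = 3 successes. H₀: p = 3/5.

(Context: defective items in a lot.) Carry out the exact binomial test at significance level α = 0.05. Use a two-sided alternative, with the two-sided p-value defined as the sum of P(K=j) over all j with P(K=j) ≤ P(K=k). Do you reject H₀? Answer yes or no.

reject H₀: yes

Exact binomial: n=25, k=3, p₀=3/5=0.6000
P(X=j) = C(n,j)·p₀^j·(1−p₀)^(n−j); p = Σ P(X=j) over j with P(X=j) ≤ P(X=3)
p-value (two-sided) = 0.00000
At α=0.05: p < α → reject H₀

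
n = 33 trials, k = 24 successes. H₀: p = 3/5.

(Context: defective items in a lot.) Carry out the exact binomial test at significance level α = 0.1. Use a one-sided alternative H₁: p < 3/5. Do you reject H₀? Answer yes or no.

Exact binomial: n=33, k=24, p₀=3/5=0.6000
P(X≤24) from Σ C(n,i)·p₀^i·(1−p₀)^(n−i)
p-value (one-sided, H₁ less) = 0.95558
At α=0.1: p ≥ α → fail to reject H₀

reject H₀: no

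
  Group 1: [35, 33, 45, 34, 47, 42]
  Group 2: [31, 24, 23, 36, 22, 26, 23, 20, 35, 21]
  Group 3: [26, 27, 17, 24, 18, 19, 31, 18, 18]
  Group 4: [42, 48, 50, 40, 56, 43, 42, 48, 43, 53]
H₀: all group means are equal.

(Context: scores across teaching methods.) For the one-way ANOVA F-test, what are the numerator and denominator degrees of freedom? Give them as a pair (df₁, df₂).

k = 4 groups, N = 35 total
df = (k−1, N−k) = (4−1, 35−4) = (3, 31)

degrees of freedom = [3, 31]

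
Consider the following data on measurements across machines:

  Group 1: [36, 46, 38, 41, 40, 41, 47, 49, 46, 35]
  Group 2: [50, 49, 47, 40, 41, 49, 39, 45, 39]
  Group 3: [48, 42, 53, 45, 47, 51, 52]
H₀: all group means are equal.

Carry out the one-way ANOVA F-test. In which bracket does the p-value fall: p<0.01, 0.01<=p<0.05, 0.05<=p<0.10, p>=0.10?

Group means [41.90, 44.33, 48.29], grand mean 44.462
SSB = Σnᵢ(x̄ᵢ−x̄)² = 168.133; SSW = ΣΣ(x−x̄ᵢ)² = 478.329
MSB = 168.133/2 = 84.0665; MSW = 478.329/23 = 20.7969
F = MSB/MSW = 4.0423
df = (2, 23)
p-value (upper-tail) = 0.03130
→ bracket: 0.01<=p<0.05

p-value bracket: 0.01<=p<0.05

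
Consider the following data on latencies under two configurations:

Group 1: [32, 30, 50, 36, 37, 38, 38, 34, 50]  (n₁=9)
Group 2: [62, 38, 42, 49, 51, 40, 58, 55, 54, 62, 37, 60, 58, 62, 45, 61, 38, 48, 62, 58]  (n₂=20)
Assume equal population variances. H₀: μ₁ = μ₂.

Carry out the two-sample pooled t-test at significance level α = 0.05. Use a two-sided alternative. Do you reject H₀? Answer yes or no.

x̄₁=38.333, s₁=7.141, n₁=9
x̄₂=52.000, s₂=9.182, n₂=20
s_p² = [8·7.141² + 19·9.182²]/27 = 74.4444
SE = √(s_p²·(1/9+1/20)) = 3.4632
t = (38.333−52.000)/3.4632 = -3.9462
df = 27
p-value (two-sided) = 0.00051
At α=0.05: p < α → reject H₀

reject H₀: yes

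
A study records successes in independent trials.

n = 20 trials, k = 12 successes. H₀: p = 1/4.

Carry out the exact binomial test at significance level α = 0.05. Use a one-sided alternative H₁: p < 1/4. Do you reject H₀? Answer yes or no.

Exact binomial: n=20, k=12, p₀=1/4=0.2500
P(X≤12) from Σ C(n,i)·p₀^i·(1−p₀)^(n−i)
p-value (one-sided, H₁ less) = 0.99982
At α=0.05: p ≥ α → fail to reject H₀

reject H₀: no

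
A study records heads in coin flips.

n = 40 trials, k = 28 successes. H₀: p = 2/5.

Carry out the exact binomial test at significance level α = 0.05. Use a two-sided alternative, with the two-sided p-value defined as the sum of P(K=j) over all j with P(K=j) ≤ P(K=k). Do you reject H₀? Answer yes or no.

Exact binomial: n=40, k=28, p₀=2/5=0.4000
P(X=j) = C(n,j)·p₀^j·(1−p₀)^(n−j); p = Σ P(X=j) over j with P(X=j) ≤ P(X=28)
p-value (two-sided) = 0.00015
At α=0.05: p < α → reject H₀

reject H₀: yes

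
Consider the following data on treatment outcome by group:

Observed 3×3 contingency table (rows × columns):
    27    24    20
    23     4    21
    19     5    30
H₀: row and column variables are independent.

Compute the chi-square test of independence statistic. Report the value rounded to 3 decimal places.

test statistic = 20.566

Row totals [71, 48, 54], col totals [69, 33, 71], n=173
χ² = (27−28.32)²/28.32 + (24−13.54)²/13.54 + (20−29.14)²/29.14 + (23−19.14)²/19.14 + (4−9.16)²/9.16 + (21−19.70)²/19.70 + (19−21.54)²/21.54 + (5−10.30)²/10.30 + (30−22.16)²/22.16 = 20.5656
df = 4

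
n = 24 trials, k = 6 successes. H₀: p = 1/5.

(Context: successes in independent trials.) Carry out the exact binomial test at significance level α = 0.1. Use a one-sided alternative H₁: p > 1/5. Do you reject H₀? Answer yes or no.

reject H₀: no

Exact binomial: n=24, k=6, p₀=1/5=0.2000
P(X≥6) from Σ C(n,i)·p₀^i·(1−p₀)^(n−i)
p-value (one-sided, H₁ greater) = 0.34411
At α=0.1: p ≥ α → fail to reject H₀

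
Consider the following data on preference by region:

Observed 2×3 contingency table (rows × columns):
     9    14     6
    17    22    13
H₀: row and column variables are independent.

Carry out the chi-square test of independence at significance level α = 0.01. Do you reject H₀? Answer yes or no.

Row totals [29, 52], col totals [26, 36, 19], n=81
χ² = (9−9.31)²/9.31 + (14−12.89)²/12.89 + (6−6.80)²/6.80 + (17−16.69)²/16.69 + (22−23.11)²/23.11 + (13−12.20)²/12.20 = 0.3126
df = 2
p-value (upper-tail) = 0.85530
At α=0.01: p ≥ α → fail to reject H₀

reject H₀: no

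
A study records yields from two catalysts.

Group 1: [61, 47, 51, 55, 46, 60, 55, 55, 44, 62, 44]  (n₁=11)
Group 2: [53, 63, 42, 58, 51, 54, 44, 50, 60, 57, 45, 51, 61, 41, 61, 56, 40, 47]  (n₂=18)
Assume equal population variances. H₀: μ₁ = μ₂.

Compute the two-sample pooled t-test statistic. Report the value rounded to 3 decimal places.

test statistic = 0.305

x̄₁=52.727, s₁=6.754, n₁=11
x̄₂=51.889, s₂=7.427, n₂=18
s_p² = [10·6.754² + 17·7.427²]/27 = 51.6281
SE = √(s_p²·(1/11+1/18)) = 2.7499
t = (52.727−51.889)/2.7499 = 0.3049
df = 27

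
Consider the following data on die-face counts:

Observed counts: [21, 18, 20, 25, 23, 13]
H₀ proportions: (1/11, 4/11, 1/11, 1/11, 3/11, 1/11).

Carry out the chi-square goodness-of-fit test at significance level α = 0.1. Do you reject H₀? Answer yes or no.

n = 120; E_i = n·p_i = [10.91, 43.64, 10.91, 10.91, 32.73, 10.91]
χ² = (21−10.91)²/10.91 + (18−43.64)²/43.64 + (20−10.91)²/10.91 + (25−10.91)²/10.91 + (23−32.73)²/32.73 + (13−10.91)²/10.91 = 53.4639
df = 5
p-value (upper-tail) = 0.00000
At α=0.1: p < α → reject H₀

reject H₀: yes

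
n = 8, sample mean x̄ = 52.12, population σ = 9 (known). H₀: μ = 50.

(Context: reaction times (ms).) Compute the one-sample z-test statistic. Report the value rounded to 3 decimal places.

SE = σ/√n = 9/√8 = 3.1820
z = (x̄−μ₀)/SE = (52.12−50)/3.1820 = 0.6663

test statistic = 0.666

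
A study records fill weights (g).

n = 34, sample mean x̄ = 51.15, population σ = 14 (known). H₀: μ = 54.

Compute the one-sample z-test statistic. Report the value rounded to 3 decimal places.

test statistic = -1.187

SE = σ/√n = 14/√34 = 2.4010
z = (x̄−μ₀)/SE = (51.15−54)/2.4010 = -1.1870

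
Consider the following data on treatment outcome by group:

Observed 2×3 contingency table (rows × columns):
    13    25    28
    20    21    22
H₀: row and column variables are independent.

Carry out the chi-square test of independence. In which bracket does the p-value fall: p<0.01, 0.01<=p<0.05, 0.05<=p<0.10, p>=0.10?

Row totals [66, 63], col totals [33, 46, 50], n=129
χ² = (13−16.88)²/16.88 + (25−23.53)²/23.53 + (28−25.58)²/25.58 + (20−16.12)²/16.12 + (21−22.47)²/22.47 + (22−24.42)²/24.42 = 2.4843
df = 2
p-value (upper-tail) = 0.28877
→ bracket: p>=0.10

p-value bracket: p>=0.10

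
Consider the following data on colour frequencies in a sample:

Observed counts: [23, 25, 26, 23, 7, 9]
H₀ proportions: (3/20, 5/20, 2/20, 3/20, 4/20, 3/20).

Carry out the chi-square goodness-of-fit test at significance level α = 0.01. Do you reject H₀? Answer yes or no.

reject H₀: yes

n = 113; E_i = n·p_i = [16.95, 28.25, 11.30, 16.95, 22.60, 16.95]
χ² = (23−16.95)²/16.95 + (25−28.25)²/28.25 + (26−11.30)²/11.30 + (23−16.95)²/16.95 + (7−22.60)²/22.60 + (9−16.95)²/16.95 = 38.3127
df = 5
p-value (upper-tail) = 0.00000
At α=0.01: p < α → reject H₀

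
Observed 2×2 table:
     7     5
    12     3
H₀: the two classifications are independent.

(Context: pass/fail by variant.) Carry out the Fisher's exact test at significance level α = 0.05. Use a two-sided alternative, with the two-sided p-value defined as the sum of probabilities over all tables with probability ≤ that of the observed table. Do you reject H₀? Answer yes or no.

Margins: r₁=12, r₂=15, c₁=19, c₂=8, n=27
p_obs = C(12,7)·C(15,12)/C(27,19); sum pmf over tables with pmf ≤ p_obs
p-value (two-sided) = 0.39807
At α=0.05: p ≥ α → fail to reject H₀

reject H₀: no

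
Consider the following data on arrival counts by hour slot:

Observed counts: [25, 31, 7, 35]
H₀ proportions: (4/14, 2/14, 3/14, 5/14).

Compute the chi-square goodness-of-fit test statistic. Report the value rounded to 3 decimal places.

n = 98; E_i = n·p_i = [28.00, 14.00, 21.00, 35.00]
χ² = (25−28.00)²/28.00 + (31−14.00)²/14.00 + (7−21.00)²/21.00 + (35−35.00)²/35.00 = 30.2976
df = 3

test statistic = 30.298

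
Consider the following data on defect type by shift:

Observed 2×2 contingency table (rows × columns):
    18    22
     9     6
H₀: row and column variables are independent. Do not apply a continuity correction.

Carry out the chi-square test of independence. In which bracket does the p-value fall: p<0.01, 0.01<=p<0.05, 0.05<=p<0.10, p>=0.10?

Row totals [40, 15], col totals [27, 28], n=55
χ² = (18−19.64)²/19.64 + (22−20.36)²/20.36 + (9−7.36)²/7.36 + (6−7.64)²/7.64 = 0.9821
df = 1
p-value (upper-tail) = 0.32167
→ bracket: p>=0.10

p-value bracket: p>=0.10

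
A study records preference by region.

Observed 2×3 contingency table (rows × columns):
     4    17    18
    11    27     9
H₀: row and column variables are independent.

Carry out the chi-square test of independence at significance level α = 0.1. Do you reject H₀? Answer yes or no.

Row totals [39, 47], col totals [15, 44, 27], n=86
χ² = (4−6.80)²/6.80 + (17−19.95)²/19.95 + (18−12.24)²/12.24 + (11−8.20)²/8.20 + (27−24.05)²/24.05 + (9−14.76)²/14.76 = 7.8633
df = 2
p-value (upper-tail) = 0.01961
At α=0.1: p < α → reject H₀

reject H₀: yes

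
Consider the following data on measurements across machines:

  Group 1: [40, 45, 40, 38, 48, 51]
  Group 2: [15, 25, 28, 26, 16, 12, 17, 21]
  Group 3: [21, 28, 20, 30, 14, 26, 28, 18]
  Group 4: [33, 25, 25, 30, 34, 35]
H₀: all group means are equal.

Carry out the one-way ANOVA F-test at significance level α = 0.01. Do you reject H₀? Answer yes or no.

Group means [43.67, 20.00, 23.12, 30.33], grand mean 28.179
SSB = Σnᵢ(x̄ᵢ−x̄)² = 2206.565; SSW = ΣΣ(x−x̄ᵢ)² = 699.542
MSB = 2206.565/3 = 735.5218; MSW = 699.542/24 = 29.1476
F = MSB/MSW = 25.2344
df = (3, 24)
p-value (upper-tail) = 0.00000
At α=0.01: p < α → reject H₀

reject H₀: yes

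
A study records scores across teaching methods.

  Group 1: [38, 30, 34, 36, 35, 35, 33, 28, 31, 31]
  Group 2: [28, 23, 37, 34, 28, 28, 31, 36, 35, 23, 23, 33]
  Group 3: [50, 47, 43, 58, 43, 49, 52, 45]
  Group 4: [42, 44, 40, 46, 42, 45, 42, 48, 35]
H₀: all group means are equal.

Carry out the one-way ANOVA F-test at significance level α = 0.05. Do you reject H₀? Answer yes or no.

Group means [33.10, 29.92, 48.38, 42.67], grand mean 37.462
SSB = Σnᵢ(x̄ᵢ−x̄)² = 2070.001; SSW = ΣΣ(x−x̄ᵢ)² = 673.692
MSB = 2070.001/3 = 690.0002; MSW = 673.692/35 = 19.2483
F = MSB/MSW = 35.8473
df = (3, 35)
p-value (upper-tail) = 0.00000
At α=0.05: p < α → reject H₀

reject H₀: yes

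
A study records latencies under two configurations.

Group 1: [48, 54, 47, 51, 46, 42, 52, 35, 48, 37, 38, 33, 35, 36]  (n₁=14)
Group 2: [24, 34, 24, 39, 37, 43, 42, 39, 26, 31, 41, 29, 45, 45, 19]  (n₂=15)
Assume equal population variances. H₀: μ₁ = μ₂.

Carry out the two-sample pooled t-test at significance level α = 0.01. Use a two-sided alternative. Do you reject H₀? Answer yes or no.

reject H₀: yes

x̄₁=43.000, s₁=7.232, n₁=14
x̄₂=34.533, s₂=8.509, n₂=15
s_p² = [13·7.232² + 14·8.509²]/27 = 62.7309
SE = √(s_p²·(1/14+1/15)) = 2.9433
t = (43.000−34.533)/2.9433 = 2.8766
df = 27
p-value (two-sided) = 0.00776
At α=0.01: p < α → reject H₀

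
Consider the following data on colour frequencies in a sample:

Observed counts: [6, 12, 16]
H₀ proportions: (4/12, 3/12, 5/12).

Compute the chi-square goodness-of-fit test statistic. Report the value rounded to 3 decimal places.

n = 34; E_i = n·p_i = [11.33, 8.50, 14.17]
χ² = (6−11.33)²/11.33 + (12−8.50)²/8.50 + (16−14.17)²/14.17 = 4.1882
df = 2

test statistic = 4.188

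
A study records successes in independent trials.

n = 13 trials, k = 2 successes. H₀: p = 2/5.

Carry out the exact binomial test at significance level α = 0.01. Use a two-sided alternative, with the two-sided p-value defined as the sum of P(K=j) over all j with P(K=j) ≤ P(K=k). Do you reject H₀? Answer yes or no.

reject H₀: no

Exact binomial: n=13, k=2, p₀=2/5=0.4000
P(X=j) = C(n,j)·p₀^j·(1−p₀)^(n−j); p = Σ P(X=j) over j with P(X=j) ≤ P(X=2)
p-value (two-sided) = 0.08999
At α=0.01: p ≥ α → fail to reject H₀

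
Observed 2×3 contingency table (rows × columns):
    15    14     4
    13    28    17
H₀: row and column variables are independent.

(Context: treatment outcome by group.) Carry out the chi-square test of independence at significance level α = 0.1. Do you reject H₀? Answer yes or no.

reject H₀: yes

Row totals [33, 58], col totals [28, 42, 21], n=91
χ² = (15−10.15)²/10.15 + (14−15.23)²/15.23 + (4−7.62)²/7.62 + (13−17.85)²/17.85 + (28−26.77)²/26.77 + (17−13.38)²/13.38 = 6.4779
df = 2
p-value (upper-tail) = 0.03920
At α=0.1: p < α → reject H₀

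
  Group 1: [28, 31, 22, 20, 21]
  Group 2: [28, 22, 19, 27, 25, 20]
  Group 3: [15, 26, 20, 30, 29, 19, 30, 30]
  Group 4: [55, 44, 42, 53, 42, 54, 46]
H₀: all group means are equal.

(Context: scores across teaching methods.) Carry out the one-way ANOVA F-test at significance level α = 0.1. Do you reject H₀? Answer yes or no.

reject H₀: yes

Group means [24.40, 23.50, 24.88, 48.00], grand mean 30.692
SSB = Σnᵢ(x̄ᵢ−x̄)² = 2875.963; SSW = ΣΣ(x−x̄ᵢ)² = 617.575
MSB = 2875.963/3 = 958.6545; MSW = 617.575/22 = 28.0716
F = MSB/MSW = 34.1503
df = (3, 22)
p-value (upper-tail) = 0.00000
At α=0.1: p < α → reject H₀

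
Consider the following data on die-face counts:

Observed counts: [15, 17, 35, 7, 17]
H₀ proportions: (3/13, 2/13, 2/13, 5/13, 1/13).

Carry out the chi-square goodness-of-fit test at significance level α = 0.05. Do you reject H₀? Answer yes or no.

reject H₀: yes

n = 91; E_i = n·p_i = [21.00, 14.00, 14.00, 35.00, 7.00]
χ² = (15−21.00)²/21.00 + (17−14.00)²/14.00 + (35−14.00)²/14.00 + (7−35.00)²/35.00 + (17−7.00)²/7.00 = 70.5429
df = 4
p-value (upper-tail) = 0.00000
At α=0.05: p < α → reject H₀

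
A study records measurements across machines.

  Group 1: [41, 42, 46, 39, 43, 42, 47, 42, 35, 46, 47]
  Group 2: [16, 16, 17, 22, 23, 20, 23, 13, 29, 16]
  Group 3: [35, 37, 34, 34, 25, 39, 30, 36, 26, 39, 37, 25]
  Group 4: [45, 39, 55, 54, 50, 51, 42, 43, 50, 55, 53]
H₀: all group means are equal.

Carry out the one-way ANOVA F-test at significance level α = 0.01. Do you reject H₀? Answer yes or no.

reject H₀: yes

Group means [42.73, 19.50, 33.08, 48.82], grand mean 36.341
SSB = Σnᵢ(x̄ᵢ−x̄)² = 5124.652; SSW = ΣΣ(x−x̄ᵢ)² = 967.235
MSB = 5124.652/3 = 1708.2172; MSW = 967.235/40 = 24.1809
F = MSB/MSW = 70.6433
df = (3, 40)
p-value (upper-tail) = 0.00000
At α=0.01: p < α → reject H₀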